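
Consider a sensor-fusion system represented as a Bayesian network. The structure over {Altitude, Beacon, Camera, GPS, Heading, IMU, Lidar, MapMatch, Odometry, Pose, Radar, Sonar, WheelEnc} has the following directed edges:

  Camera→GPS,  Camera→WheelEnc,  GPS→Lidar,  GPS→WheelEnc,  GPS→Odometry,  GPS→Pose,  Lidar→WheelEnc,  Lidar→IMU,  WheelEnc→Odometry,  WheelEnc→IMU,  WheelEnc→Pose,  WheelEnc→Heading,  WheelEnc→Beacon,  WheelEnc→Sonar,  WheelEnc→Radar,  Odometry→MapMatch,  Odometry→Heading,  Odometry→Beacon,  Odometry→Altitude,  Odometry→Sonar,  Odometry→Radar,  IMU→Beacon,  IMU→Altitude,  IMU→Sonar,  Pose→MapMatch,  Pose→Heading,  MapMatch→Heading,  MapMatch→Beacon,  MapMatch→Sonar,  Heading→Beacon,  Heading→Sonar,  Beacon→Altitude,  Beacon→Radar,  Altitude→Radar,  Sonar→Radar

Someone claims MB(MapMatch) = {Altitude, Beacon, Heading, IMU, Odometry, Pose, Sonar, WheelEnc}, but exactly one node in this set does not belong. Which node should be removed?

Altitude

Parents of MapMatch: Odometry, Pose.
Children of MapMatch: Beacon, Heading, Sonar.
Other parents of MapMatch's children:
  Heading's other parents are Odometry, Pose, WheelEnc.
  Beacon also has parents Heading, IMU, Odometry, WheelEnc.
  Sonar also has parents Heading, IMU, Odometry, WheelEnc.
MB(MapMatch) = {Beacon, Heading, IMU, Odometry, Pose, Sonar, WheelEnc}.
Altitude is neither a parent, child, nor co-parent of MapMatch, so it does not belong.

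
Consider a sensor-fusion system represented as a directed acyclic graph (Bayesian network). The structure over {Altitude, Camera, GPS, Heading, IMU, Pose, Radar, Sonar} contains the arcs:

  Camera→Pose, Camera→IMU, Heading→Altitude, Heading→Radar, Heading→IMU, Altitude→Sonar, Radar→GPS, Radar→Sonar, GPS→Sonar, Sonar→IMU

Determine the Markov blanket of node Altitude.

Children of Altitude: Sonar.
Altitude has parent Heading.
Co-parents of Altitude (other parents of its children):
  Sonar: GPS, Radar
Taking the union gives {GPS, Heading, Radar, Sonar}.

{GPS, Heading, Radar, Sonar}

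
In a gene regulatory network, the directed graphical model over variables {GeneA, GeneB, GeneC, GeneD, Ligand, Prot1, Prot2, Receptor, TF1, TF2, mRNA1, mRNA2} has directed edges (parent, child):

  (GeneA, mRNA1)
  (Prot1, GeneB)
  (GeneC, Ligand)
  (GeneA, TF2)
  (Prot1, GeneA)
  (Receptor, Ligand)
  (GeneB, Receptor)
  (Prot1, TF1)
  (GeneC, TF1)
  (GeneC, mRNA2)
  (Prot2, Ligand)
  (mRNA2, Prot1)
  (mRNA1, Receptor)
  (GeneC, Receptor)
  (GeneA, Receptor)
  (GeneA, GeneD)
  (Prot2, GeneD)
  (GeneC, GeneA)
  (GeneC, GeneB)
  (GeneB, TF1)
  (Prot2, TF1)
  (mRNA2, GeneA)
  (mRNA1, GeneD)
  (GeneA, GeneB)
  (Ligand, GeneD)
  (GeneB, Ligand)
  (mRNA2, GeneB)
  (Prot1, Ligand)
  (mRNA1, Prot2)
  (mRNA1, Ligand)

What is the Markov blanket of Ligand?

{GeneA, GeneB, GeneC, GeneD, Prot1, Prot2, Receptor, mRNA1}

Recall MB(v) = parents ∪ children ∪ spouses, where spouses are the other parents of v's children.
Parents of Ligand: GeneB, GeneC, Prot1, Prot2, Receptor, mRNA1.
Children of Ligand: GeneD.
Parents of each child, excluding Ligand:
  parents(GeneD) \ {Ligand} = {GeneA, Prot2, mRNA1}.
Union: {GeneB, GeneC, Prot1, Prot2, Receptor, mRNA1} ∪ {GeneD} ∪ {GeneA, Prot2, mRNA1} = {GeneA, GeneB, GeneC, GeneD, Prot1, Prot2, Receptor, mRNA1}.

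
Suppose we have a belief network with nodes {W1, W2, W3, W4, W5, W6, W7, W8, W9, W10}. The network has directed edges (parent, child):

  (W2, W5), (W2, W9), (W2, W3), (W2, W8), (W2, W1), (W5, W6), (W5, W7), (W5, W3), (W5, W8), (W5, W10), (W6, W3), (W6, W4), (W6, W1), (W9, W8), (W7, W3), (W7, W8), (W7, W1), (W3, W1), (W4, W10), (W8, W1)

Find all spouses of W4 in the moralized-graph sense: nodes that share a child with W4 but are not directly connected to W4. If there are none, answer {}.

Children of W4: W10.
  W10 also has parent W5.
Excluding nodes already adjacent to W4 (W6, W10), the co-parent-only contribution is {W5}.

{W5}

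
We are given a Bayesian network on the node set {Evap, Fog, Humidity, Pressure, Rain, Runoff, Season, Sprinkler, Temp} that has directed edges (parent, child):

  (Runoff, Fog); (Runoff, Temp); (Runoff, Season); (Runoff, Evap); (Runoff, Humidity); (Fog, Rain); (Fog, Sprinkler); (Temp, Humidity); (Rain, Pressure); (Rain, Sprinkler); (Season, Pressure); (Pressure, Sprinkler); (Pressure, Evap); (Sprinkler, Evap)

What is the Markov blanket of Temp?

{Humidity, Runoff}

The Markov blanket of a node is its parents, its children, and the other parents of its children.
Temp has parent Runoff.
Children of Temp: Humidity.
Parents of each child, excluding Temp:
  Humidity also has parent Runoff.
So the Markov blanket of Temp is {Humidity, Runoff}.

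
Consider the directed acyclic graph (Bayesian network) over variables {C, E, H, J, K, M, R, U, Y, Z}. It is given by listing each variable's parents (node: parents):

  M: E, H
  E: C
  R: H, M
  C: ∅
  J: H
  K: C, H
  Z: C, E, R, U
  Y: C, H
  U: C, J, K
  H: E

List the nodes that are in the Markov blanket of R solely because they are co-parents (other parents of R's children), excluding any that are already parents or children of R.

{C, E, U}

Children of R: Z.
  Z also has parents C, E, U.
Excluding nodes already adjacent to R (H, M, Z), the co-parent-only contribution is {C, E, U}.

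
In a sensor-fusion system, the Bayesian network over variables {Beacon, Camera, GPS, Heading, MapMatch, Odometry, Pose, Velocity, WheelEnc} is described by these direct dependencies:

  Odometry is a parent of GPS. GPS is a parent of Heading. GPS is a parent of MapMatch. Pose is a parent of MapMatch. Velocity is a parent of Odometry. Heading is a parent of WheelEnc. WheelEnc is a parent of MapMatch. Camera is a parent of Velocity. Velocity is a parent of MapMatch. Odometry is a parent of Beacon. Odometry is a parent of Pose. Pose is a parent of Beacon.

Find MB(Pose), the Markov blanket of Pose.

{Beacon, GPS, MapMatch, Odometry, Velocity, WheelEnc}

Ch(Pose) = {Beacon, MapMatch}.
Pose's parents: Odometry.
Parents of each child, excluding Pose:
  Beacon also has parent Odometry.
  parents(MapMatch) \ {Pose} = {GPS, Velocity, WheelEnc}.
So the Markov blanket of Pose is {Beacon, GPS, MapMatch, Odometry, Velocity, WheelEnc}.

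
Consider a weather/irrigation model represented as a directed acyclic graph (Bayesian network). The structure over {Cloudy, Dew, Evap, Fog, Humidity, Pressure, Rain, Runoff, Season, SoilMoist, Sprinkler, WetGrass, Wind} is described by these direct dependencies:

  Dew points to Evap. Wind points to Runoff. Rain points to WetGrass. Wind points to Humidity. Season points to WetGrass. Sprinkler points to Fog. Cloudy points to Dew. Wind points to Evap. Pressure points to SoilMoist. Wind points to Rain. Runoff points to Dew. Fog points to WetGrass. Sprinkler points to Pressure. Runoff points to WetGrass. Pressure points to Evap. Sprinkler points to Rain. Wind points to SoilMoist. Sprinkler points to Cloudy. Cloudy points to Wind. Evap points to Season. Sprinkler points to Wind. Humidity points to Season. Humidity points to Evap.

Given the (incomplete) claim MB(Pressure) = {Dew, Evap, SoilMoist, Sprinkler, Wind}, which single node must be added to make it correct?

Humidity

By definition, MB(Pressure) is built from Pressure's parents, Pressure's children, and the co-parents of Pressure.
Pa(Pressure) = {Sprinkler}.
Children of Pressure: Evap, SoilMoist.
For each child, the remaining parents (spouses of Pressure):
  SoilMoist's other parent is Wind.
  Evap's other parents are Dew, Humidity, Wind.
MB(Pressure) = {Dew, Evap, Humidity, SoilMoist, Sprinkler, Wind}.
Comparing with the claimed set, Humidity is missing.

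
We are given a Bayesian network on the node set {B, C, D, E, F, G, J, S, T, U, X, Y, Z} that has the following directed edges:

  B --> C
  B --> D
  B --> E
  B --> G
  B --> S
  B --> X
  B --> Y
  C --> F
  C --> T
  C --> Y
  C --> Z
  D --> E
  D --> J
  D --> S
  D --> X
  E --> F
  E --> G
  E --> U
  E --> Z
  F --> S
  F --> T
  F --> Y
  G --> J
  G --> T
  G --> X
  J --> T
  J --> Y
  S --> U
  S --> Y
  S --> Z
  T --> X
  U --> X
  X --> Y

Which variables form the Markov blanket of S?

S's children: U, Y, Z.
Parents of S: B, D, F.
For each child, the remaining parents (spouses of S):
  U: E
  Y: B, C, F, J, X
  Z: C, E
MB(S) = {B, C, D, E, F, J, U, X, Y, Z}.

{B, C, D, E, F, J, U, X, Y, Z}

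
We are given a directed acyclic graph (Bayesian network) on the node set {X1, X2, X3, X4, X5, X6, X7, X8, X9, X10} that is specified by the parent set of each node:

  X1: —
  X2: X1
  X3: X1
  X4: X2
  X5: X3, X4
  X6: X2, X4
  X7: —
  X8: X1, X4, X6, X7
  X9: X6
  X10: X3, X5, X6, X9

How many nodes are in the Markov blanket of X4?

By definition, MB(X4) is built from X4's parents, X4's children, and the co-parents of X4.
Children of X4: X5, X6, X8.
X4 has parent X2.
Co-parents of X4 (other parents of its children):
  X5's other parent is X3.
  parents(X6) \ {X4} = {X2}.
  parents(X8) \ {X4} = {X1, X6, X7}.
MB(X4) = {X1, X2, X3, X5, X6, X7, X8}, which has 7 nodes.

7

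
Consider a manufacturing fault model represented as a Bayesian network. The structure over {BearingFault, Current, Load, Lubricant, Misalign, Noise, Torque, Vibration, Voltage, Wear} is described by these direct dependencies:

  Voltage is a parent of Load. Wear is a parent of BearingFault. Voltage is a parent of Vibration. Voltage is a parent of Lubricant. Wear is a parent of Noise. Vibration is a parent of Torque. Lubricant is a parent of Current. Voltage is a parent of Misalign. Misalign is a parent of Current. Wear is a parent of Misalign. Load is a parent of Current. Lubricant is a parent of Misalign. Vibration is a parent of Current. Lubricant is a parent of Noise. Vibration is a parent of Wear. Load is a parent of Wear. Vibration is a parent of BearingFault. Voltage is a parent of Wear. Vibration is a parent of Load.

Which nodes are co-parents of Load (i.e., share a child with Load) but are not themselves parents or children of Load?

Children of Load: Current, Wear.
  Wear also has parents Vibration, Voltage.
  Current also has parents Lubricant, Misalign, Vibration.
Excluding nodes already adjacent to Load (Current, Vibration, Voltage, Wear), the co-parent-only contribution is {Lubricant, Misalign}.

{Lubricant, Misalign}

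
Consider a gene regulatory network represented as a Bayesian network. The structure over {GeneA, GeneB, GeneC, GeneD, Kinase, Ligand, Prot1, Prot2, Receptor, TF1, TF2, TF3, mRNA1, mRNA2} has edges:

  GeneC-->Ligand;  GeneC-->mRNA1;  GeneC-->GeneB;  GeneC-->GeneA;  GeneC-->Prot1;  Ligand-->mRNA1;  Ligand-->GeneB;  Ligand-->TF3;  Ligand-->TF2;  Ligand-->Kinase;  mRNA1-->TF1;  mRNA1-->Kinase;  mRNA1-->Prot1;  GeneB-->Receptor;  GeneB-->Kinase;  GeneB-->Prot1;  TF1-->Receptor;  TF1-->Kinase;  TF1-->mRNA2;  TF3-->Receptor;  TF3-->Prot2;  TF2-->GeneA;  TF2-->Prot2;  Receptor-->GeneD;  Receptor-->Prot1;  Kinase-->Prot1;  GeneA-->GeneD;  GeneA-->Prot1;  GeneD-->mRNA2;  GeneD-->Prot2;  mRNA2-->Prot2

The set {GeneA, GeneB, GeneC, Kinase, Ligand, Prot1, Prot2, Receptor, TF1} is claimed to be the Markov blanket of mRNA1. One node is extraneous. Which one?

The Markov blanket of a node is its parents, its children, and the other parents of its children.
Children of mRNA1: Kinase, Prot1, TF1.
mRNA1 has parents GeneC, Ligand.
For each child, the remaining parents (spouses of mRNA1):
  TF1: no additional parents.
  parents(Kinase) \ {mRNA1} = {GeneB, Ligand, TF1}.
  Prot1 also has parents GeneA, GeneB, GeneC, Kinase, Receptor.
MB(mRNA1) = {GeneA, GeneB, GeneC, Kinase, Ligand, Prot1, Receptor, TF1}.
Prot2 is neither a parent, child, nor co-parent of mRNA1, so it does not belong.

Prot2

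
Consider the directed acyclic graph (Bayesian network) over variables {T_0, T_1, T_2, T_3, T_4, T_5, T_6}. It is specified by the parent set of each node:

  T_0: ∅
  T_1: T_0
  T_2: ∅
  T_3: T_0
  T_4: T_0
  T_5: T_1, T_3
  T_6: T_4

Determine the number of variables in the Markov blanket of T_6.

1

T_6 has no children.
Pa(T_6) = {T_4}.
T_6 has no children, so there are no co-parents.
MB(T_6) = {T_4}, which has 1 node.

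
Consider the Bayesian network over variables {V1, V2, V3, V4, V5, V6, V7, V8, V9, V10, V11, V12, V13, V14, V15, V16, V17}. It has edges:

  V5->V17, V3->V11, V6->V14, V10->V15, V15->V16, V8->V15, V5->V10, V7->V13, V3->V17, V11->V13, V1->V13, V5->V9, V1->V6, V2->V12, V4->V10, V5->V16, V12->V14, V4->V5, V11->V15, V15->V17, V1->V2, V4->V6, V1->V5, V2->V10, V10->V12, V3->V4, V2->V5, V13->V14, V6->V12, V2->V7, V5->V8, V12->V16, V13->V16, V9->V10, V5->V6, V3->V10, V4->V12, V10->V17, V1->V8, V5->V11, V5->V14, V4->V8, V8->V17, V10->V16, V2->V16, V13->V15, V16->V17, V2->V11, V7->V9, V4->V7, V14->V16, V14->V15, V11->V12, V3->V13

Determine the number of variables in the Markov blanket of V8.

11

The Markov blanket of a node is its parents, its children, and the other parents of its children.
Children of V8: V15, V17.
V8 has parents V1, V4, V5.
Parents of each child, excluding V8:
  V15: V10, V11, V13, V14
  V17: V3, V5, V10, V15, V16
MB(V8) = {V1, V3, V4, V5, V10, V11, V13, V14, V15, V16, V17}, which has 11 nodes.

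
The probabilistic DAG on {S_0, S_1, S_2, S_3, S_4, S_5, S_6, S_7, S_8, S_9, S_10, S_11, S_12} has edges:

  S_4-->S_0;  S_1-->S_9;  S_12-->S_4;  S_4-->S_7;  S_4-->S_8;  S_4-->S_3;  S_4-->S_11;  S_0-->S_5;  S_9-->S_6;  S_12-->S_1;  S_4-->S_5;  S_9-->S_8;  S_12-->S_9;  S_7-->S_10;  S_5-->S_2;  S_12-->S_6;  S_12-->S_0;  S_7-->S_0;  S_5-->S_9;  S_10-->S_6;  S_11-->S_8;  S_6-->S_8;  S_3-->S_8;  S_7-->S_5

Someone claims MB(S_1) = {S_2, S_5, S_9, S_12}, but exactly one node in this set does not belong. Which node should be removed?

S_2

By definition, MB(S_1) is built from S_1's parents, S_1's children, and the co-parents of S_1.
Children of S_1: S_9.
Parents of S_1: S_12.
Parents of each child, excluding S_1:
  parents(S_9) \ {S_1} = {S_5, S_12}.
MB(S_1) = {S_5, S_9, S_12}.
S_2 is neither a parent, child, nor co-parent of S_1, so it does not belong.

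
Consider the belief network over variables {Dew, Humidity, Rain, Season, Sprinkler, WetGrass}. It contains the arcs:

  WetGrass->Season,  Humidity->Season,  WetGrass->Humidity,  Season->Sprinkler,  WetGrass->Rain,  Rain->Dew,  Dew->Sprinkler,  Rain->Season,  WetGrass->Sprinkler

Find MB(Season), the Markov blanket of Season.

{Dew, Humidity, Rain, Sprinkler, WetGrass}

The Markov blanket of a node is its parents, its children, and the other parents of its children.
Ch(Season) = {Sprinkler}.
Pa(Season) = {Humidity, Rain, WetGrass}.
Other parents of Season's children:
  parents(Sprinkler) \ {Season} = {Dew, WetGrass}.
So the Markov blanket of Season is {Dew, Humidity, Rain, Sprinkler, WetGrass}.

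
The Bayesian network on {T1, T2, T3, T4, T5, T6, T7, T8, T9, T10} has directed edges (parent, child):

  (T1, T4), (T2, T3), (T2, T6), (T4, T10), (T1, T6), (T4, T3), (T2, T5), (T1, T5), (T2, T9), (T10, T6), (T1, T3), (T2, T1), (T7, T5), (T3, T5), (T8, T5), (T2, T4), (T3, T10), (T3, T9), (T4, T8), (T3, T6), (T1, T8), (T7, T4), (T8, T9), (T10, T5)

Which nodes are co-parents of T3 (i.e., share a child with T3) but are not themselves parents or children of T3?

{T7, T8}

Children of T3: T5, T6, T9, T10.
  T10: T4
  T6: T1, T2, T10
  T9: T2, T8
  T5: T1, T2, T7, T8, T10
Excluding nodes already adjacent to T3 (T1, T2, T4, T5, T6, T9, T10), the co-parent-only contribution is {T7, T8}.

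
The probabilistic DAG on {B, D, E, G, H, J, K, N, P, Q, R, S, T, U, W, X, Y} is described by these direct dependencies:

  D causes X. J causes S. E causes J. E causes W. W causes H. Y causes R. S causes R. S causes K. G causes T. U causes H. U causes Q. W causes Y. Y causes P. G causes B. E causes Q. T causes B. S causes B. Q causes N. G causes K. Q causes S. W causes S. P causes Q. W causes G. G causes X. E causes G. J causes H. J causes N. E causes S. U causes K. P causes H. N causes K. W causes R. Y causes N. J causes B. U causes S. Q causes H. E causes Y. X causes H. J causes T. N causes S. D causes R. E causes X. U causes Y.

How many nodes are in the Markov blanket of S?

13

Parents of S: E, J, N, Q, U, W.
Children of S: B, K, R.
Parents of each child, excluding S:
  R also has parents D, W, Y.
  K's other parents are G, N, U.
  B also has parents G, J, T.
MB(S) = {B, D, E, G, J, K, N, Q, R, T, U, W, Y}, which has 13 nodes.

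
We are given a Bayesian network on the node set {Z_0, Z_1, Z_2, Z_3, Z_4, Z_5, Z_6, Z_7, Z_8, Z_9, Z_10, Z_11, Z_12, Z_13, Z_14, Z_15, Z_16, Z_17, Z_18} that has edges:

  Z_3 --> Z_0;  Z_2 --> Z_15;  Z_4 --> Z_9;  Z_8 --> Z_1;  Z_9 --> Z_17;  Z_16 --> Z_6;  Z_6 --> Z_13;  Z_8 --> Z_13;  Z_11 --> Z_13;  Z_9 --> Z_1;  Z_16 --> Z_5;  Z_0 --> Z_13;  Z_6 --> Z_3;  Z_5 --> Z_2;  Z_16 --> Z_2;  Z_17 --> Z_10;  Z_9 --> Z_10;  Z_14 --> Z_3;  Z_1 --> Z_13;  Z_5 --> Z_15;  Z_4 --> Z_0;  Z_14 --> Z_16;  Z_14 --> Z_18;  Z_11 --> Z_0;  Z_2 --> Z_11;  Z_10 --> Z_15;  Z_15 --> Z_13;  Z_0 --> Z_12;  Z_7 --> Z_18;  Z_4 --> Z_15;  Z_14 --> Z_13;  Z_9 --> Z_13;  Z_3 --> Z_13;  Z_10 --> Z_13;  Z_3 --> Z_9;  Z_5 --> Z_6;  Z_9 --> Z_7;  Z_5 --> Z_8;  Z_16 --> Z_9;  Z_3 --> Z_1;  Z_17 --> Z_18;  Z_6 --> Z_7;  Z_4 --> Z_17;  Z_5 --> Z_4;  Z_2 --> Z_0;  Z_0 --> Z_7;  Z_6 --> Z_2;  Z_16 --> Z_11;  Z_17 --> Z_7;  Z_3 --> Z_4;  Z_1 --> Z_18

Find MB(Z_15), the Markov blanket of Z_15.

{Z_0, Z_1, Z_2, Z_3, Z_4, Z_5, Z_6, Z_8, Z_9, Z_10, Z_11, Z_13, Z_14}

Z_15 has parents Z_2, Z_4, Z_5, Z_10.
Ch(Z_15) = {Z_13}.
For each child, the remaining parents (spouses of Z_15):
  Z_13 also has parents Z_0, Z_1, Z_3, Z_6, Z_8, Z_9, Z_10, Z_11, Z_14.
Union: {Z_2, Z_4, Z_5, Z_10} ∪ {Z_13} ∪ {Z_0, Z_1, Z_3, Z_6, Z_8, Z_9, Z_10, Z_11, Z_14} = {Z_0, Z_1, Z_2, Z_3, Z_4, Z_5, Z_6, Z_8, Z_9, Z_10, Z_11, Z_13, Z_14}.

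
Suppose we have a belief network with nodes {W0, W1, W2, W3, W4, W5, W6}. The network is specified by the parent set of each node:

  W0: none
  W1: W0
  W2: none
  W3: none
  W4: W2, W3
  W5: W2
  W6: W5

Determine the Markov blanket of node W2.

Recall MB(v) = parents ∪ children ∪ spouses, where spouses are the other parents of v's children.
W2 has children W4, W5.
Parents of W2: none.
Co-parents of W2 (other parents of its children):
  W4: W3
  W5: —
So the Markov blanket of W2 is {W3, W4, W5}.

{W3, W4, W5}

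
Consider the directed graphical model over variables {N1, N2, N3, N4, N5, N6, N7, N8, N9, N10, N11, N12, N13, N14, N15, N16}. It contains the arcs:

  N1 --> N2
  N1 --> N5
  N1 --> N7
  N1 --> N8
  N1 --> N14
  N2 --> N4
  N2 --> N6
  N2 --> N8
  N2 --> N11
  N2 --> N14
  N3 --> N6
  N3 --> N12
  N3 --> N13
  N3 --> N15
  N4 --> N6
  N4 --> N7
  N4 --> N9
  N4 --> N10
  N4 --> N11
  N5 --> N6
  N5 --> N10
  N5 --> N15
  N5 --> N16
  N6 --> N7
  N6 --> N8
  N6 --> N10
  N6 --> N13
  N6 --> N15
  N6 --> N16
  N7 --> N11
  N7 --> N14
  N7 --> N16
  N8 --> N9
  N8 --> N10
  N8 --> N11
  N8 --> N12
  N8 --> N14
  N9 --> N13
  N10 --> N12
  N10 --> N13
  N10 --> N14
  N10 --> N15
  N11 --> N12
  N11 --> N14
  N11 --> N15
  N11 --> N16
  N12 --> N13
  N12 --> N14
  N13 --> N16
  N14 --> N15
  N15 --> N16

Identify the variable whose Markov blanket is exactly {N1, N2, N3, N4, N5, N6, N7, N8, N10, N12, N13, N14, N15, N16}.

N11

The target node must have every member of {N1, N2, N3, N4, N5, N6, N7, N8, N10, N12, N13, N14, N15, N16} as a parent, child, or co-parent, and no others.
Parents of N11: N2, N4, N7, N8; children: N12, N14, N15, N16; co-parents: N1, N2, N3, N5, N6, N7, N8, N10, N12, N13, N14, N15.
These exactly cover the given set, so the node is N11.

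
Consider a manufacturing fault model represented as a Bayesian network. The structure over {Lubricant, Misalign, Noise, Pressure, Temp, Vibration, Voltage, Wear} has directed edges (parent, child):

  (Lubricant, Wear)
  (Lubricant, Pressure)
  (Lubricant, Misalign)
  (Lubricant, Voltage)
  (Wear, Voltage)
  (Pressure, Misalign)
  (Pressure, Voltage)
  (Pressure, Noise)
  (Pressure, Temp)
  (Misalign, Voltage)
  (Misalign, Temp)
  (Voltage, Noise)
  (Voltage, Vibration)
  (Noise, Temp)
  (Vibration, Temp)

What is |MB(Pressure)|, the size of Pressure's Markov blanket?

7

Pressure has children Misalign, Noise, Temp, Voltage.
Pa(Pressure) = {Lubricant}.
Other parents of Pressure's children:
  Misalign: Lubricant
  Voltage: Lubricant, Misalign, Wear
  Noise: Voltage
  Temp: Misalign, Noise, Vibration
MB(Pressure) = {Lubricant, Misalign, Noise, Temp, Vibration, Voltage, Wear}, which has 7 nodes.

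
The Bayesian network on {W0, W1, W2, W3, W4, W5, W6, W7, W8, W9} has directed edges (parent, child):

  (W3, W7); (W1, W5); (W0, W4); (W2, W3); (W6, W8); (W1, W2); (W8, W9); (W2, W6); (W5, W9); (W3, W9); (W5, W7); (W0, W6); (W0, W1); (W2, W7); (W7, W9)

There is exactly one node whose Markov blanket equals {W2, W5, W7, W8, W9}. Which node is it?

W3

The target node must have every member of {W2, W5, W7, W8, W9} as a parent, child, or co-parent, and no others.
Parents of W3: W2; children: W7, W9; co-parents: W2, W5, W7, W8.
These exactly cover the given set, so the node is W3.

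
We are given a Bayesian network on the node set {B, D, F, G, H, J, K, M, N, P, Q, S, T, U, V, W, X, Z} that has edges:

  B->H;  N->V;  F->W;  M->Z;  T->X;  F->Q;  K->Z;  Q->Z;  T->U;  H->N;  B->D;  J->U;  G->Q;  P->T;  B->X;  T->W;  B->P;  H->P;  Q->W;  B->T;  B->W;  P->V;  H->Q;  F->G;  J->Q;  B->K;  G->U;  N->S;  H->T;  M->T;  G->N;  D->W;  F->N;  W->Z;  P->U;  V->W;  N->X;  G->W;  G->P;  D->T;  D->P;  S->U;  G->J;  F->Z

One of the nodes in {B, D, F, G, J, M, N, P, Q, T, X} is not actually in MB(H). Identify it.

X

Recall MB(v) = parents ∪ children ∪ spouses, where spouses are the other parents of v's children.
Pa(H) = {B}.
H has children N, P, Q, T.
For each child, the remaining parents (spouses of H):
  N: F, G
  P: B, D, G
  Q: F, G, J
  T: B, D, M, P
MB(H) = {B, D, F, G, J, M, N, P, Q, T}.
X is neither a parent, child, nor co-parent of H, so it does not belong.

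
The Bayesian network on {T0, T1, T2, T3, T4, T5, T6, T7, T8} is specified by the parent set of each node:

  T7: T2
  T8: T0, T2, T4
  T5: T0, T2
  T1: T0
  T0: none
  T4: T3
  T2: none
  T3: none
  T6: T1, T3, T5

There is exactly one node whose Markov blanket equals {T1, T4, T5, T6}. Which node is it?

The target node must have every member of {T1, T4, T5, T6} as a parent, child, or co-parent, and no others.
Parents of T3: none; children: T4, T6; co-parents: T1, T5.
These exactly cover the given set, so the node is T3.

T3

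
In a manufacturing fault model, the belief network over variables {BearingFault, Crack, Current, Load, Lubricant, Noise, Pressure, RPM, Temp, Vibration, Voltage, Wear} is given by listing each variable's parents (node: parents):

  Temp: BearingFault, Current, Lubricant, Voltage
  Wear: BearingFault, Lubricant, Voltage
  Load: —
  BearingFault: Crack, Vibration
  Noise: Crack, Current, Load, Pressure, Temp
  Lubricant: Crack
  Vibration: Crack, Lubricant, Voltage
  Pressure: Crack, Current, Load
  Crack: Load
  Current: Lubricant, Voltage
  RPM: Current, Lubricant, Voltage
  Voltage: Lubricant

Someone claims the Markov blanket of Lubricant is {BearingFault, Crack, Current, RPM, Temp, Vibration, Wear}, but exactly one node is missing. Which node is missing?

Voltage

A node's Markov blanket = Pa ∪ Ch ∪ (parents of Ch other than the node itself).
Parents of Lubricant: Crack.
Lubricant has children Current, RPM, Temp, Vibration, Voltage, Wear.
Co-parents of Lubricant (other parents of its children):
  Voltage: no additional parents.
  Vibration's other parents are Crack, Voltage.
  Current's other parent is Voltage.
  parents(Temp) \ {Lubricant} = {BearingFault, Current, Voltage}.
  Wear's other parents are BearingFault, Voltage.
  parents(RPM) \ {Lubricant} = {Current, Voltage}.
MB(Lubricant) = {BearingFault, Crack, Current, RPM, Temp, Vibration, Voltage, Wear}.
Comparing with the claimed set, Voltage is missing.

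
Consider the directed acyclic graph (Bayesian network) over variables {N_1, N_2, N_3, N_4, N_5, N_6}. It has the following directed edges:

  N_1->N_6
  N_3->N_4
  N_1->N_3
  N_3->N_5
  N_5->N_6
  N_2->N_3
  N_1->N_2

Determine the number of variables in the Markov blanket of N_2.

2

N_2 has child N_3.
Parents of N_2: N_1.
Other parents of N_2's children:
  N_3: N_1
MB(N_2) = {N_1, N_3}, which has 2 nodes.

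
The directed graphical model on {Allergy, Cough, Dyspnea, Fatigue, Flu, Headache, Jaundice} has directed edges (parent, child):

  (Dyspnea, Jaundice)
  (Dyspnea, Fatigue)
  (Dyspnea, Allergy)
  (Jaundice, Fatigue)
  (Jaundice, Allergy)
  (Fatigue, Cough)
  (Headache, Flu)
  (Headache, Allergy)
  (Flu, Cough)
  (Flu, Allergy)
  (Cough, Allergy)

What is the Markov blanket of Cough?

By definition, MB(Cough) is built from Cough's parents, Cough's children, and the co-parents of Cough.
Cough has parents Fatigue, Flu.
Ch(Cough) = {Allergy}.
Co-parents of Cough (other parents of its children):
  parents(Allergy) \ {Cough} = {Dyspnea, Flu, Headache, Jaundice}.
Union: {Fatigue, Flu} ∪ {Allergy} ∪ {Dyspnea, Flu, Headache, Jaundice} = {Allergy, Dyspnea, Fatigue, Flu, Headache, Jaundice}.

{Allergy, Dyspnea, Fatigue, Flu, Headache, Jaundice}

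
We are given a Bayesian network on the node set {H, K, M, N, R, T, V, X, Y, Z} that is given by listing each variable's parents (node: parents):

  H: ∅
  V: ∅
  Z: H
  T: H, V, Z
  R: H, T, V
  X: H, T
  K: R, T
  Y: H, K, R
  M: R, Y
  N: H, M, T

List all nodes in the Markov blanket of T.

The Markov blanket of a node is its parents, its children, and the other parents of its children.
Children of T: K, N, R, X.
T has parents H, V, Z.
Parents of each child, excluding T:
  R: H, V
  X: H
  K: R
  N: H, M
Taking the union gives {H, K, M, N, R, V, X, Z}.

{H, K, M, N, R, V, X, Z}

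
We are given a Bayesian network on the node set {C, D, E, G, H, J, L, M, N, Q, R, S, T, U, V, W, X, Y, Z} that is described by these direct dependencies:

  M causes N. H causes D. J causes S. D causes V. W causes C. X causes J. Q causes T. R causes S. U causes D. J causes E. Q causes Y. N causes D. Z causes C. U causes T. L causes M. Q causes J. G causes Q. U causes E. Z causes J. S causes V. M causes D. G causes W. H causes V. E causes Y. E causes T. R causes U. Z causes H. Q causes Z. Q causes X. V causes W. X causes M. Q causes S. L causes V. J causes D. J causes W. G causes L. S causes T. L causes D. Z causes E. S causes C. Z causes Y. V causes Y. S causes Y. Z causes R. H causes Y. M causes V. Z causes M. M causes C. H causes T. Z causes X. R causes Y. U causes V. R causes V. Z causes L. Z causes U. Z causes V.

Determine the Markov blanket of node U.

U's children: D, E, T, V.
Pa(U) = {R, Z}.
Other parents of U's children:
  E: J, Z
  D: H, J, L, M, N
  V: D, H, L, M, R, S, Z
  T: E, H, Q, S
Taking the union gives {D, E, H, J, L, M, N, Q, R, S, T, V, Z}.

{D, E, H, J, L, M, N, Q, R, S, T, V, Z}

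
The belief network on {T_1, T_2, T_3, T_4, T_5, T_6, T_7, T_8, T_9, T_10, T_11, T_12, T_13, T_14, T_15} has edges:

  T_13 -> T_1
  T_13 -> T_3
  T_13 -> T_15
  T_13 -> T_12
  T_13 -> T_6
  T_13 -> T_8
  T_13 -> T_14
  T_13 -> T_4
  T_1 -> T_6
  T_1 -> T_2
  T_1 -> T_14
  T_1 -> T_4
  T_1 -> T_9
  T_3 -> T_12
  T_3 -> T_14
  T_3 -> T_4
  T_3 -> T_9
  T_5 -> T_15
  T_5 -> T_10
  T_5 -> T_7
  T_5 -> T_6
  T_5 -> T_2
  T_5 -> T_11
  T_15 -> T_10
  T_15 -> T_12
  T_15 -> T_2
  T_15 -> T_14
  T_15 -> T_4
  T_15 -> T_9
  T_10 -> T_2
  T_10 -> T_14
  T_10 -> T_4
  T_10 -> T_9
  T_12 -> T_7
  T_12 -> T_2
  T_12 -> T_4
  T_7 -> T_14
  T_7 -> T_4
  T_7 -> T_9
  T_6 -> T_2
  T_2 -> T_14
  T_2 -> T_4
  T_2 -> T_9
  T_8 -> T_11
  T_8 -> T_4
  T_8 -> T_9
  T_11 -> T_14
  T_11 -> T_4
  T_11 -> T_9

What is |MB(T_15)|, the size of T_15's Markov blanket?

T_15 has parents T_5, T_13.
T_15 has children T_2, T_4, T_9, T_10, T_12, T_14.
Co-parents of T_15 (other parents of its children):
  T_10: T_5
  T_12: T_3, T_13
  T_2: T_1, T_5, T_6, T_10, T_12
  T_14: T_1, T_2, T_3, T_7, T_10, T_11, T_13
  T_4: T_1, T_2, T_3, T_7, T_8, T_10, T_11, T_12, T_13
  T_9: T_1, T_2, T_3, T_7, T_8, T_10, T_11
MB(T_15) = {T_1, T_2, T_3, T_4, T_5, T_6, T_7, T_8, T_9, T_10, T_11, T_12, T_13, T_14}, which has 14 nodes.

14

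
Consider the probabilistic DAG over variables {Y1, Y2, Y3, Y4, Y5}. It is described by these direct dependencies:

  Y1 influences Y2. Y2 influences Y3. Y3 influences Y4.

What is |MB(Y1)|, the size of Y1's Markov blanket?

1

By definition, MB(Y1) is built from Y1's parents, Y1's children, and the co-parents of Y1.
Y1's parents: none.
Children of Y1: Y2.
Other parents of Y1's children:
  Y2: no additional parents.
MB(Y1) = {Y2}, which has 1 node.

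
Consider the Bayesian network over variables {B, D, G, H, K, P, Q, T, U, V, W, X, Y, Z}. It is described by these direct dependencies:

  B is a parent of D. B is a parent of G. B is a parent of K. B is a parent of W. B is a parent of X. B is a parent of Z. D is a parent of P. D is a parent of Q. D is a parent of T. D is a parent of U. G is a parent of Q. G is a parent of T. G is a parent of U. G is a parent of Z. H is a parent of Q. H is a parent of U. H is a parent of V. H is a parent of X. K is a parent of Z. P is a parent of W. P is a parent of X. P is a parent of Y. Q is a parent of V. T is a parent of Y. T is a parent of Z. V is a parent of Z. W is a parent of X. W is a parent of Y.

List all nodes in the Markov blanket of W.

The Markov blanket of a node is its parents, its children, and the other parents of its children.
W has parents B, P.
Children of W: X, Y.
Parents of each child, excluding W:
  X also has parents B, H, P.
  Y's other parents are P, T.
So the Markov blanket of W is {B, H, P, T, X, Y}.

{B, H, P, T, X, Y}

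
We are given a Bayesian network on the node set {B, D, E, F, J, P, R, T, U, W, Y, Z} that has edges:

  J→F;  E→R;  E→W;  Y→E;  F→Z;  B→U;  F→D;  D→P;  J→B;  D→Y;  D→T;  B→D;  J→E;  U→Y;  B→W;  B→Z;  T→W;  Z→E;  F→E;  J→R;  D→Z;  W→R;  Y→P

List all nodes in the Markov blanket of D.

By definition, MB(D) is built from D's parents, D's children, and the co-parents of D.
D's parents: B, F.
D has children P, T, Y, Z.
Parents of each child, excluding D:
  Y also has parent U.
  parents(P) \ {D} = {Y}.
  parents(Z) \ {D} = {B, F}.
  T: no additional parents.
Taking the union gives {B, F, P, T, U, Y, Z}.

{B, F, P, T, U, Y, Z}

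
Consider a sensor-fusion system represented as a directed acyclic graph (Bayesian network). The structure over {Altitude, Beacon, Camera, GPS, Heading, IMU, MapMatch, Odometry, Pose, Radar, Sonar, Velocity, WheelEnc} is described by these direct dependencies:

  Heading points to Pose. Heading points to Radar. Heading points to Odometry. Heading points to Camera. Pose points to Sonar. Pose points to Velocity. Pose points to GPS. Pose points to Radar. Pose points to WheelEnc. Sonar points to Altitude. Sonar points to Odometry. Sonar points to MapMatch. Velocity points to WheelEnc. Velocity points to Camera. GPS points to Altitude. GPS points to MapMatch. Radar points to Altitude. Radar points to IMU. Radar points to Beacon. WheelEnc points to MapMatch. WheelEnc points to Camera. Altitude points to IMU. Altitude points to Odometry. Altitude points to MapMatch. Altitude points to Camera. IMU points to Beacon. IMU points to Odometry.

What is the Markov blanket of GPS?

{Altitude, MapMatch, Pose, Radar, Sonar, WheelEnc}

GPS's parents: Pose.
GPS's children: Altitude, MapMatch.
For each child, the remaining parents (spouses of GPS):
  Altitude's other parents are Radar, Sonar.
  MapMatch's other parents are Altitude, Sonar, WheelEnc.
So the Markov blanket of GPS is {Altitude, MapMatch, Pose, Radar, Sonar, WheelEnc}.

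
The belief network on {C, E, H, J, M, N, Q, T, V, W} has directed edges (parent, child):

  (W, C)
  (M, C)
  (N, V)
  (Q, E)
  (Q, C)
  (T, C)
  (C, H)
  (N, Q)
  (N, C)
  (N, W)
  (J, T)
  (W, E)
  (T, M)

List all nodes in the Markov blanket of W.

W's parents: N.
W's children: C, E.
Co-parents of W (other parents of its children):
  C's other parents are M, N, Q, T.
  parents(E) \ {W} = {Q}.
Taking the union gives {C, E, M, N, Q, T}.

{C, E, M, N, Q, T}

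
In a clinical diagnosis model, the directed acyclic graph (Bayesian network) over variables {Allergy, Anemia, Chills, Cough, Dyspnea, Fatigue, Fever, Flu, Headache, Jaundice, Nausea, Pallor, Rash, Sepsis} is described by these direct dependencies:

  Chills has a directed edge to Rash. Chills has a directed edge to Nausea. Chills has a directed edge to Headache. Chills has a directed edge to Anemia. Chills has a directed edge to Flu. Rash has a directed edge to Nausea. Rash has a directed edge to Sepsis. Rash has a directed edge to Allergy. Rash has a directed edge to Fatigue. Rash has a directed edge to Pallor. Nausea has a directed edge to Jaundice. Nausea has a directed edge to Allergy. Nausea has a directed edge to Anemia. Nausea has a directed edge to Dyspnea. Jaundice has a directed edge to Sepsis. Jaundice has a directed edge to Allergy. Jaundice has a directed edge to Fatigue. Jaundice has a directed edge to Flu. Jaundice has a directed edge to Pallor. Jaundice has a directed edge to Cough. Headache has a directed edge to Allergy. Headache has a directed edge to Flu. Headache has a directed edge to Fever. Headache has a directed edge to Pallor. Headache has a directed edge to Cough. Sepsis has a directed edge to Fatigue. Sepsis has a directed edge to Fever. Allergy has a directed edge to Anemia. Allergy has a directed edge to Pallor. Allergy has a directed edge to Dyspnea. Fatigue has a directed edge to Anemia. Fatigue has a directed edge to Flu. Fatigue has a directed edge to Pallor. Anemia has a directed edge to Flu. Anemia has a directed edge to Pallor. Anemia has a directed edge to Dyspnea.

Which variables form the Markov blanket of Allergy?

Allergy's parents: Headache, Jaundice, Nausea, Rash.
Ch(Allergy) = {Anemia, Dyspnea, Pallor}.
For each child, the remaining parents (spouses of Allergy):
  parents(Anemia) \ {Allergy} = {Chills, Fatigue, Nausea}.
  Pallor also has parents Anemia, Fatigue, Headache, Jaundice, Rash.
  Dyspnea also has parents Anemia, Nausea.
Union: {Headache, Jaundice, Nausea, Rash} ∪ {Anemia, Dyspnea, Pallor} ∪ {Anemia, Chills, Fatigue, Headache, Jaundice, Nausea, Rash} = {Anemia, Chills, Dyspnea, Fatigue, Headache, Jaundice, Nausea, Pallor, Rash}.

{Anemia, Chills, Dyspnea, Fatigue, Headache, Jaundice, Nausea, Pallor, Rash}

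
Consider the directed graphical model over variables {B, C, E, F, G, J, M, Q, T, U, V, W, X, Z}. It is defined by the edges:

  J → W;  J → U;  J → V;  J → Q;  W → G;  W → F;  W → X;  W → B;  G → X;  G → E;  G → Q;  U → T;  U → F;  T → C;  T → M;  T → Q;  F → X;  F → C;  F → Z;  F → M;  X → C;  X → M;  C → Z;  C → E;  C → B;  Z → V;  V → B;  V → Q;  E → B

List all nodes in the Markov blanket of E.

A node's Markov blanket = Pa ∪ Ch ∪ (parents of Ch other than the node itself).
E has parents C, G.
Ch(E) = {B}.
For each child, the remaining parents (spouses of E):
  B also has parents C, V, W.
Taking the union gives {B, C, G, V, W}.

{B, C, G, V, W}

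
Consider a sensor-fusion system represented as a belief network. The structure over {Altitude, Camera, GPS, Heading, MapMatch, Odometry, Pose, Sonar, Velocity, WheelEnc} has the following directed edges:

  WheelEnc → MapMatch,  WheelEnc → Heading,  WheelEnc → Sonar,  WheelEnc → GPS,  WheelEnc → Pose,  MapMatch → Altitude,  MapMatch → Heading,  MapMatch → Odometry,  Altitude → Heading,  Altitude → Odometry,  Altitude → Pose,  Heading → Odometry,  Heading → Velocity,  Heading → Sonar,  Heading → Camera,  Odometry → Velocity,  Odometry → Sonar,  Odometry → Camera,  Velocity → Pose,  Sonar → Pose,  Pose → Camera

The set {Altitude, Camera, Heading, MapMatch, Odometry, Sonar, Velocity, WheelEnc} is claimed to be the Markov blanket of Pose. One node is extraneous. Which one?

Parents of Pose: Altitude, Sonar, Velocity, WheelEnc.
Pose has child Camera.
Co-parents of Pose (other parents of its children):
  Camera: Heading, Odometry
MB(Pose) = {Altitude, Camera, Heading, Odometry, Sonar, Velocity, WheelEnc}.
MapMatch is neither a parent, child, nor co-parent of Pose, so it does not belong.

MapMatch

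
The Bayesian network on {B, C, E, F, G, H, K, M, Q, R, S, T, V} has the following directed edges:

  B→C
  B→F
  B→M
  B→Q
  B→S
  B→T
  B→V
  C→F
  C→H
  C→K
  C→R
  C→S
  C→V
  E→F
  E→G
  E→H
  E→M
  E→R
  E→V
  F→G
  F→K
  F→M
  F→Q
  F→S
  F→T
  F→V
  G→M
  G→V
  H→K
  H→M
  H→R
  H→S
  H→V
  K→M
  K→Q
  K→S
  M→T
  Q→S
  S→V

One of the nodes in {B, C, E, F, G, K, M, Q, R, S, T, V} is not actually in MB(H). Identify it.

T

The Markov blanket of a node is its parents, its children, and the other parents of its children.
Ch(H) = {K, M, R, S, V}.
H has parents C, E.
Parents of each child, excluding H:
  K also has parents C, F.
  M's other parents are B, E, F, G, K.
  R's other parents are C, E.
  S also has parents B, C, F, K, Q.
  parents(V) \ {H} = {B, C, E, F, G, S}.
MB(H) = {B, C, E, F, G, K, M, Q, R, S, V}.
T is neither a parent, child, nor co-parent of H, so it does not belong.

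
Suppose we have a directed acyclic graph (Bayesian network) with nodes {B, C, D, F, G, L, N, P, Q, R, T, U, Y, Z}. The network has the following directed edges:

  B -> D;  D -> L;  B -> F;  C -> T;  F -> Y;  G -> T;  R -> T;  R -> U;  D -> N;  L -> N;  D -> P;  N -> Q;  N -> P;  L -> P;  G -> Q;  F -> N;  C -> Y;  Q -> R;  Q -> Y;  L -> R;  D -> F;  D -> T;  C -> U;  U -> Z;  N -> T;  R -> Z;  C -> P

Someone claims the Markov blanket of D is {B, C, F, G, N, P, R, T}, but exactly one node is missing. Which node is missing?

L

The Markov blanket of a node is its parents, its children, and the other parents of its children.
Ch(D) = {F, L, N, P, T}.
D's parents: B.
Other parents of D's children:
  F's other parent is B.
  L: no additional parents.
  parents(N) \ {D} = {F, L}.
  P's other parents are C, L, N.
  T's other parents are C, G, N, R.
MB(D) = {B, C, F, G, L, N, P, R, T}.
Comparing with the claimed set, L is missing.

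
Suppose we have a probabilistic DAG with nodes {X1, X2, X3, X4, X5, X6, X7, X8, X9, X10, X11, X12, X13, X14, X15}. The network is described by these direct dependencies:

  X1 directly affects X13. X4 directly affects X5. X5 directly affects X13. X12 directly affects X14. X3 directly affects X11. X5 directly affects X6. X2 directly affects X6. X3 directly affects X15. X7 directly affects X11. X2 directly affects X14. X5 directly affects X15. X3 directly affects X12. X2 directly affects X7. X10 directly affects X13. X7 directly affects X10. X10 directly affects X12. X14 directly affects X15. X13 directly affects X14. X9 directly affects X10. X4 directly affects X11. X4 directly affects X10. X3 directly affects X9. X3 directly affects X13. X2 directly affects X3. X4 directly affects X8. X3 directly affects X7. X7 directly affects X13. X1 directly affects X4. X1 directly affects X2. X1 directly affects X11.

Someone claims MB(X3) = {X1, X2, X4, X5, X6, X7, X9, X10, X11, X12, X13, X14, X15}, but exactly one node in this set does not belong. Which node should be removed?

X6

By definition, MB(X3) is built from X3's parents, X3's children, and the co-parents of X3.
X3's parents: X2.
Children of X3: X7, X9, X11, X12, X13, X15.
Other parents of X3's children:
  X7: X2
  X9: —
  X11: X1, X4, X7
  X12: X10
  X13: X1, X5, X7, X10
  X15: X5, X14
MB(X3) = {X1, X2, X4, X5, X7, X9, X10, X11, X12, X13, X14, X15}.
X6 is neither a parent, child, nor co-parent of X3, so it does not belong.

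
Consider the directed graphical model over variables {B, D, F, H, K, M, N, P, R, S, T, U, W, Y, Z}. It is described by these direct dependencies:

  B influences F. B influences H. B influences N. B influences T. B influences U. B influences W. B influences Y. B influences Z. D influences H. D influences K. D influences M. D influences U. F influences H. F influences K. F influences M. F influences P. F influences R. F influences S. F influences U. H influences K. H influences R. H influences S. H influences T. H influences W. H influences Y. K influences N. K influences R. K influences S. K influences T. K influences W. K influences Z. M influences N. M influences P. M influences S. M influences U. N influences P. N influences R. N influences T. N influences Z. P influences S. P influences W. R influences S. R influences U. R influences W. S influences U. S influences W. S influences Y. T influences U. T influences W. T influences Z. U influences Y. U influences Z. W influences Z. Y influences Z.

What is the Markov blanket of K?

{B, D, F, H, M, N, P, R, S, T, U, W, Y, Z}

Parents of K: D, F, H.
Ch(K) = {N, R, S, T, W, Z}.
Co-parents of K (other parents of its children):
  N: B, M
  R: F, H, N
  S: F, H, M, P, R
  T: B, H, N
  W: B, H, P, R, S, T
  Z: B, N, T, U, W, Y
MB(K) = {B, D, F, H, M, N, P, R, S, T, U, W, Y, Z}.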